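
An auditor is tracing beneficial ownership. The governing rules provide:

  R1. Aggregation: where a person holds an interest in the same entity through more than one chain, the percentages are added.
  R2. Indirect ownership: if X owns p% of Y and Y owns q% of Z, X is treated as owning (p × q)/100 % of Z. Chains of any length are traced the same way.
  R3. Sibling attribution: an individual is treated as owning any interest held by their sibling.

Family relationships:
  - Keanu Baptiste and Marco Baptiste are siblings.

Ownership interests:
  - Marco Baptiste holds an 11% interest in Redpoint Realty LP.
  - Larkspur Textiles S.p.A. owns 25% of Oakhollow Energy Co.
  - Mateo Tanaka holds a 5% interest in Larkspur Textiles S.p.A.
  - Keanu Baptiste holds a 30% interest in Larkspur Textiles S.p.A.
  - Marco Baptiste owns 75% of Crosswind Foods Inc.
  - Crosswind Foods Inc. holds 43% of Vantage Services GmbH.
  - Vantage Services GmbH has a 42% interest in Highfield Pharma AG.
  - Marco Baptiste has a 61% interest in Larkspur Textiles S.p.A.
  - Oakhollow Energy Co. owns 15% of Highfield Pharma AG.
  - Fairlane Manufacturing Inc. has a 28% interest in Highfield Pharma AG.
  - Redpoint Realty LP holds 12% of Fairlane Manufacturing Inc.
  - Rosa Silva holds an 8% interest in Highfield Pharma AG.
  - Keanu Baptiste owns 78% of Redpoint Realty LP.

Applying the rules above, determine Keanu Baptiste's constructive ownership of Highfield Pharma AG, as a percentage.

By sibling attribution (R3), Keanu Baptiste is treated as also owning Marco Baptiste's interest in Larkspur Textiles S.p.A, giving 30% + 61% = 91%.
By sibling attribution (R3), Keanu Baptiste is treated as also owning Marco Baptiste's interest in Redpoint Realty LP, giving 78% + 11% = 89%.
By sibling attribution (R3), Keanu Baptiste is treated as owning Marco Baptiste's 75% interest in Crosswind Foods Inc.
Chain via Larkspur Textiles S.p.A. → Oakhollow Energy Co. (R2): 91% × 25% × 15% = 3.4125% of Highfield Pharma AG.
Chain via Redpoint Realty LP → Fairlane Manufacturing Inc. (R2): 89% × 12% × 28% = 2.9904% of Highfield Pharma AG.
Chain via Crosswind Foods Inc. → Vantage Services GmbH (R2): 75% × 43% × 42% = 13.545% of Highfield Pharma AG.
Aggregating (R1): 3.4125% + 2.9904% + 13.545% = 19.9479%.

19.9479%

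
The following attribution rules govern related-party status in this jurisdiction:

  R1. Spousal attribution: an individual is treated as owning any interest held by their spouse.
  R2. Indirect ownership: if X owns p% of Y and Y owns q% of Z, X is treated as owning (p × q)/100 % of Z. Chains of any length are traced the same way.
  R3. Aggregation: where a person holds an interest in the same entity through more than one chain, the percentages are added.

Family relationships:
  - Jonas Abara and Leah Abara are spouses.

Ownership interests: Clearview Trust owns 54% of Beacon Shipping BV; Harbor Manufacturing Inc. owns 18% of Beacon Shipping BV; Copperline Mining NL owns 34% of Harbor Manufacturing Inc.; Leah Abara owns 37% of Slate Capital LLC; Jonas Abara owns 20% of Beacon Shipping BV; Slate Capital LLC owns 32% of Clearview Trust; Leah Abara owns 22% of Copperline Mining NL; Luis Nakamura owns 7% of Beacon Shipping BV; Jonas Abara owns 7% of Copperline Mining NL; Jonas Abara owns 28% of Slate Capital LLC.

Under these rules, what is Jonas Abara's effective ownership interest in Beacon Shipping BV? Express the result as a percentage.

33.0068%

By spousal attribution (R1), Jonas Abara is treated as also owning Leah Abara's interest in Slate Capital LLC, giving 28% + 37% = 65%.
By spousal attribution (R1), Jonas Abara is treated as also owning Leah Abara's interest in Copperline Mining NL, giving 7% + 22% = 29%.
Chain via Slate Capital LLC → Clearview Trust (R2): 65% × 32% × 54% = 11.232% of Beacon Shipping BV.
Chain via Copperline Mining NL → Harbor Manufacturing Inc. (R2): 29% × 34% × 18% = 1.7748% of Beacon Shipping BV.
Direct interest in Beacon Shipping BV: 20%.
Aggregating (R3): 11.232% + 1.7748% + 20% = 33.0068%.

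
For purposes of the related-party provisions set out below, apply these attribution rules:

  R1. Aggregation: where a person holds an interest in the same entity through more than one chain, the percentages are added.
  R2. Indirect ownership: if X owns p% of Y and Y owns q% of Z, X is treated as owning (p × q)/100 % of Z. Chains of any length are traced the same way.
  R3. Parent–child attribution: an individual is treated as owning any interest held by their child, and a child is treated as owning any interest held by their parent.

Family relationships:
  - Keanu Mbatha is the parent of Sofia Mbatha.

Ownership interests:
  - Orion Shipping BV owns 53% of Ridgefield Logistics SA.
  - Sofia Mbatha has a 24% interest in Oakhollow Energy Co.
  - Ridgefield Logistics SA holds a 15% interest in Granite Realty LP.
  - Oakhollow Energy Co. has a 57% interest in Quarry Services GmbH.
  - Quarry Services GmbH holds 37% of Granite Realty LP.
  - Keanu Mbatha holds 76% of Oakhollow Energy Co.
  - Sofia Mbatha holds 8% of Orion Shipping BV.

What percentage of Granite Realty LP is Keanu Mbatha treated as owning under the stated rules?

21.726%

By parent–child attribution (R3), Keanu Mbatha is treated as also owning Sofia Mbatha's interest in Oakhollow Energy Co, giving 76% + 24% = 100%.
By parent–child attribution (R3), Keanu Mbatha is treated as owning Sofia Mbatha's 8% interest in Orion Shipping BV.
Chain via Oakhollow Energy Co. → Quarry Services GmbH (R2): 100% × 57% × 37% = 21.09% of Granite Realty LP.
Chain via Orion Shipping BV → Ridgefield Logistics SA (R2): 8% × 53% × 15% = 0.636% of Granite Realty LP.
Aggregating (R1): 21.09% + 0.636% = 21.726%.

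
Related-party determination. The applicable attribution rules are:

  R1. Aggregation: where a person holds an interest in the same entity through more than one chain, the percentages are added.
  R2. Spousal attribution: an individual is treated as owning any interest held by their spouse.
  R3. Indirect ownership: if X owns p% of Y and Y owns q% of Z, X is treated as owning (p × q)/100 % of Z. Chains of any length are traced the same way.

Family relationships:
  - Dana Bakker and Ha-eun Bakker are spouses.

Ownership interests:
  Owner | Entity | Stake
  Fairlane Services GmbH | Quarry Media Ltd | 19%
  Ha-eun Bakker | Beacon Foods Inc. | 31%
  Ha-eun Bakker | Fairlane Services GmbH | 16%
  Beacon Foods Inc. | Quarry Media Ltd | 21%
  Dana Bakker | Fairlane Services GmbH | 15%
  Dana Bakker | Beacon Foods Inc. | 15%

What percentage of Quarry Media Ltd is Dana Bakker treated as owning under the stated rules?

15.55%

By spousal attribution (R2), Dana Bakker is treated as also owning Ha-eun Bakker's interest in Fairlane Services GmbH, giving 15% + 16% = 31%.
By spousal attribution (R2), Dana Bakker is treated as also owning Ha-eun Bakker's interest in Beacon Foods Inc, giving 15% + 31% = 46%.
Chain via Fairlane Services GmbH (R3): 31% × 19% = 5.89% of Quarry Media Ltd.
Chain via Beacon Foods Inc. (R3): 46% × 21% = 9.66% of Quarry Media Ltd.
Aggregating (R1): 5.89% + 9.66% = 15.55%.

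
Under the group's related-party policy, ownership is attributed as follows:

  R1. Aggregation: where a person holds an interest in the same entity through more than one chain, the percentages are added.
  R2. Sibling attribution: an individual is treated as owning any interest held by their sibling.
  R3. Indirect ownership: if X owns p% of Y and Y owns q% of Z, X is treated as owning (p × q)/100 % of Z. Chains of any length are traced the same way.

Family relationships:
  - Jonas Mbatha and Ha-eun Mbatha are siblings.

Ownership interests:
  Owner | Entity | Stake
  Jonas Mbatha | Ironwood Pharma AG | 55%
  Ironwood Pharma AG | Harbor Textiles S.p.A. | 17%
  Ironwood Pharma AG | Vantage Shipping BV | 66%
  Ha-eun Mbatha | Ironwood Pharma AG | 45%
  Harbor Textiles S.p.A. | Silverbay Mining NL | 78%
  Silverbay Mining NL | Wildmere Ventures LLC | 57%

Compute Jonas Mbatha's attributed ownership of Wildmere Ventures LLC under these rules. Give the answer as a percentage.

7.5582%

By sibling attribution (R2), Jonas Mbatha is treated as also owning Ha-eun Mbatha's interest in Ironwood Pharma AG, giving 55% + 45% = 100%.
Chain via Ironwood Pharma AG → Harbor Textiles S.p.A. → Silverbay Mining NL (R3): 100% × 17% × 78% × 57% = 7.5582% of Wildmere Ventures LLC.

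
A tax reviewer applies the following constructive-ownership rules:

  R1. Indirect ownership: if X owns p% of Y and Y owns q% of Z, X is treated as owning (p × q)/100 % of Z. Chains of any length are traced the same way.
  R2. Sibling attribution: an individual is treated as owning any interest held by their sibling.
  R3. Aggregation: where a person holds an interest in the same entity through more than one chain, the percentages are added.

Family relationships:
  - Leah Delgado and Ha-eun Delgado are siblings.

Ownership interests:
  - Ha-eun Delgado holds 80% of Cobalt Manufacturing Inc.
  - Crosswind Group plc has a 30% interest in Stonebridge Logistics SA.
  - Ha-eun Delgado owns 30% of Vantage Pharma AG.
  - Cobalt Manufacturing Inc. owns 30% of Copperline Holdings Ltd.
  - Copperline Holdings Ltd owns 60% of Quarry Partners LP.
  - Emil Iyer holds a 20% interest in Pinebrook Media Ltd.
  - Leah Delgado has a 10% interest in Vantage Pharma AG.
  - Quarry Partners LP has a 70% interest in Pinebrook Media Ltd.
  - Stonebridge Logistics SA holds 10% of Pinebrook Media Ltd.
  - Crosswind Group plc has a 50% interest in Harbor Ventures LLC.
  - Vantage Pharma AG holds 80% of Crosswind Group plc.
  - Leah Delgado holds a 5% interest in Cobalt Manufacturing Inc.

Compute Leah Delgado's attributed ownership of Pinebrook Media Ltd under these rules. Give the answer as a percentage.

11.67%

By sibling attribution (R2), Leah Delgado is treated as also owning Ha-eun Delgado's interest in Vantage Pharma AG, giving 10% + 30% = 40%.
By sibling attribution (R2), Leah Delgado is treated as also owning Ha-eun Delgado's interest in Cobalt Manufacturing Inc, giving 5% + 80% = 85%.
Chain via Vantage Pharma AG → Crosswind Group plc → Stonebridge Logistics SA (R1): 40% × 80% × 30% × 10% = 0.96% of Pinebrook Media Ltd.
Chain via Cobalt Manufacturing Inc. → Copperline Holdings Ltd → Quarry Partners LP (R1): 85% × 30% × 60% × 70% = 10.71% of Pinebrook Media Ltd.
Aggregating (R3): 0.96% + 10.71% = 11.67%.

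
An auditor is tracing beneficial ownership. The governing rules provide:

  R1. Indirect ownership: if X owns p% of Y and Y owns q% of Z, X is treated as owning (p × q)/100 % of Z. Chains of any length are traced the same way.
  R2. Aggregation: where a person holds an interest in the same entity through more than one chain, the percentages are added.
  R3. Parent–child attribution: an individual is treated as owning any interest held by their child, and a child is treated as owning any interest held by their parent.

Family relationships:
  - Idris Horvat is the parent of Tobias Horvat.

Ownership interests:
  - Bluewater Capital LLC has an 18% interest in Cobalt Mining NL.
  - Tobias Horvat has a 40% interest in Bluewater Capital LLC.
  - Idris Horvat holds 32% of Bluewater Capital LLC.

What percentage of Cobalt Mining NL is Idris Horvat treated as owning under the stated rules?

12.96%

By parent–child attribution (R3), Idris Horvat is treated as also owning Tobias Horvat's interest in Bluewater Capital LLC, giving 32% + 40% = 72%.
Chain via Bluewater Capital LLC (R1): 72% × 18% = 12.96% of Cobalt Mining NL.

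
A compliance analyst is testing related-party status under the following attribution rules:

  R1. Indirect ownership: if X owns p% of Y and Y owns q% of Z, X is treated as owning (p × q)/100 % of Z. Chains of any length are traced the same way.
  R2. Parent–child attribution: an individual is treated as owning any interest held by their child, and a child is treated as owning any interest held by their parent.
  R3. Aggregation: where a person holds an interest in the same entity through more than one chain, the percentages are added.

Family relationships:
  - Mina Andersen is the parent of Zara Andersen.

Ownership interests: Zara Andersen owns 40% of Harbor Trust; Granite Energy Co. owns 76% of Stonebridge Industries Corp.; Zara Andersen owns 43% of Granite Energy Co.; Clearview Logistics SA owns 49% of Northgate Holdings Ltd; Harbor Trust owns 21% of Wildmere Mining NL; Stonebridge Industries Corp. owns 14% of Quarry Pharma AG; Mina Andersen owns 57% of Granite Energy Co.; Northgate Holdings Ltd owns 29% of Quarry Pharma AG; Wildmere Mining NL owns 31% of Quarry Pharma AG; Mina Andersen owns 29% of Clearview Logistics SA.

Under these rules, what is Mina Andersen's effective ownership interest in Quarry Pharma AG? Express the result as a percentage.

17.3649%

By parent–child attribution (R2), Mina Andersen is treated as also owning Zara Andersen's interest in Granite Energy Co, giving 57% + 43% = 100%.
By parent–child attribution (R2), Mina Andersen is treated as owning Zara Andersen's 40% interest in Harbor Trust.
Chain via Granite Energy Co. → Stonebridge Industries Corp. (R1): 100% × 76% × 14% = 10.64% of Quarry Pharma AG.
Chain via Clearview Logistics SA → Northgate Holdings Ltd (R1): 29% × 49% × 29% = 4.1209% of Quarry Pharma AG.
Chain via Harbor Trust → Wildmere Mining NL (R1): 40% × 21% × 31% = 2.604% of Quarry Pharma AG.
Aggregating (R3): 10.64% + 4.1209% + 2.604% = 17.3649%.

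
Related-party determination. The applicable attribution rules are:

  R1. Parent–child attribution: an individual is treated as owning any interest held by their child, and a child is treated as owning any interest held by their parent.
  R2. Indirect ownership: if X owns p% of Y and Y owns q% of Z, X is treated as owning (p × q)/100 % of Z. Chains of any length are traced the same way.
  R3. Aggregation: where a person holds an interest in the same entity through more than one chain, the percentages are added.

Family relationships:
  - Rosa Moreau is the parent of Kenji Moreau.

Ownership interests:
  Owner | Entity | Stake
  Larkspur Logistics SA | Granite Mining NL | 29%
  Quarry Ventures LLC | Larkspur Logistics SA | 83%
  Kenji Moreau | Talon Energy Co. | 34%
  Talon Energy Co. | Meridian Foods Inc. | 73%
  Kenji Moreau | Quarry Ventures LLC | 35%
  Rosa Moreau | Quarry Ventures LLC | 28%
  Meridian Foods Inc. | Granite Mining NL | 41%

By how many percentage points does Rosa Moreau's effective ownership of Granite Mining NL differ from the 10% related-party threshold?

15.3403

By parent–child attribution (R1), Rosa Moreau is treated as also owning Kenji Moreau's interest in Quarry Ventures LLC, giving 28% + 35% = 63%.
By parent–child attribution (R1), Rosa Moreau is treated as owning Kenji Moreau's 34% interest in Talon Energy Co.
Chain via Quarry Ventures LLC → Larkspur Logistics SA (R2): 63% × 83% × 29% = 15.1641% of Granite Mining NL.
Chain via Talon Energy Co. → Meridian Foods Inc. (R2): 34% × 73% × 41% = 10.1762% of Granite Mining NL.
Aggregating (R3): 15.1641% + 10.1762% = 25.3403%.
25.3403% exceeds the 10% threshold by 15.3403 percentage points.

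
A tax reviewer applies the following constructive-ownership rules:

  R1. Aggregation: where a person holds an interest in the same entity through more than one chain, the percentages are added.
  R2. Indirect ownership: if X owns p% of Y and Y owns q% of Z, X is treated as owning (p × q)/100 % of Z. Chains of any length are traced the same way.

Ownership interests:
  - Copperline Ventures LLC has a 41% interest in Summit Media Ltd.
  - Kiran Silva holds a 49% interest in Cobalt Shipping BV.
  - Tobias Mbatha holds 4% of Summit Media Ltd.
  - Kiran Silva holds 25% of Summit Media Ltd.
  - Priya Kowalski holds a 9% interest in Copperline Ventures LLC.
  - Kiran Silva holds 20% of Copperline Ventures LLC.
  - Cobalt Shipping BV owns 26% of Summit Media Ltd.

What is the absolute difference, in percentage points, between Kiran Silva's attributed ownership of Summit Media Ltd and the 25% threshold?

20.94

Chain via Cobalt Shipping BV (R2): 49% × 26% = 12.74% of Summit Media Ltd.
Chain via Copperline Ventures LLC (R2): 20% × 41% = 8.2% of Summit Media Ltd.
Direct interest in Summit Media Ltd: 25%.
Aggregating (R1): 12.74% + 8.2% + 25% = 45.94%.
45.94% exceeds the 25% threshold by 20.94 percentage points.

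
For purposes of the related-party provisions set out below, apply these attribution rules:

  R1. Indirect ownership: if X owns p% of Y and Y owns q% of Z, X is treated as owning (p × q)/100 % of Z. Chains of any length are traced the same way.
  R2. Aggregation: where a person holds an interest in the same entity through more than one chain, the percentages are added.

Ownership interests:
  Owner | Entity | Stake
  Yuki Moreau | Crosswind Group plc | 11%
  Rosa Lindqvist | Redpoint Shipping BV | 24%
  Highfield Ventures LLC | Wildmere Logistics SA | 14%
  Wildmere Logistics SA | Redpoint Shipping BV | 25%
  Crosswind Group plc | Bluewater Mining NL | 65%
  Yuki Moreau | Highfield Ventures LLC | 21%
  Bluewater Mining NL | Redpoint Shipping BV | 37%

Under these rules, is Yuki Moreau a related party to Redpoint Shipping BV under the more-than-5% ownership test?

No

Chain via Highfield Ventures LLC → Wildmere Logistics SA (R1): 21% × 14% × 25% = 0.735% of Redpoint Shipping BV.
Chain via Crosswind Group plc → Bluewater Mining NL (R1): 11% × 65% × 37% = 2.6455% of Redpoint Shipping BV.
Aggregating (R2): 0.735% + 2.6455% = 3.3805%.
3.3805% does not exceed the 5% threshold, so Yuki is not a related party to Redpoint Shipping BV.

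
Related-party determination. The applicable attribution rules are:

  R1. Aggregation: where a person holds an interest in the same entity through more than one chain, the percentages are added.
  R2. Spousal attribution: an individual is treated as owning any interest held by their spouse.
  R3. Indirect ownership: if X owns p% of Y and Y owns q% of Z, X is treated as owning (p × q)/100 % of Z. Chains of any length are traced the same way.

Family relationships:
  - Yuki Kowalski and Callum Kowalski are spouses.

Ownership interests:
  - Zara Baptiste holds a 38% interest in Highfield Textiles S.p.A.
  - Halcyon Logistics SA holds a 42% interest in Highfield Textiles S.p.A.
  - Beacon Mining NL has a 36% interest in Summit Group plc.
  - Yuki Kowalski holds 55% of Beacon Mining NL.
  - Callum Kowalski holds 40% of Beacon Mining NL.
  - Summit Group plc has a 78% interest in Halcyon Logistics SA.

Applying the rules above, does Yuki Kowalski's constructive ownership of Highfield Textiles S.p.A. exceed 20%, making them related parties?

No

By spousal attribution (R2), Yuki Kowalski is treated as also owning Callum Kowalski's interest in Beacon Mining NL, giving 55% + 40% = 95%.
Chain via Beacon Mining NL → Summit Group plc → Halcyon Logistics SA (R3): 95% × 36% × 78% × 42% = 11.20392% of Highfield Textiles S.p.A.
11.20392% does not exceed the 20% threshold, so Yuki is not a related party to Highfield Textiles S.p.A.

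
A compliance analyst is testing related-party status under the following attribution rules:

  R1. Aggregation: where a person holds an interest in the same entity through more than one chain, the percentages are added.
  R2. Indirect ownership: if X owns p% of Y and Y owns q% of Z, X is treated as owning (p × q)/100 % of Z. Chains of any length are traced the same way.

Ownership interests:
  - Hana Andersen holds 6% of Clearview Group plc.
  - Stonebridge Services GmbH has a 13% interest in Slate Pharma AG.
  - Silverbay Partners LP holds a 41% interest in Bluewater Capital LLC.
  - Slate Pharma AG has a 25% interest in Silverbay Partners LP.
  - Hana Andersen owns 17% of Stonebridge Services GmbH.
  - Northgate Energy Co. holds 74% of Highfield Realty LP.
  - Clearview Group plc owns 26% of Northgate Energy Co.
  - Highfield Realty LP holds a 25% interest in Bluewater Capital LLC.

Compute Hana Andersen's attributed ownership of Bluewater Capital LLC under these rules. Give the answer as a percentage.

0.515125%

Chain via Clearview Group plc → Northgate Energy Co. → Highfield Realty LP (R2): 6% × 26% × 74% × 25% = 0.2886% of Bluewater Capital LLC.
Chain via Stonebridge Services GmbH → Slate Pharma AG → Silverbay Partners LP (R2): 17% × 13% × 25% × 41% = 0.226525% of Bluewater Capital LLC.
Aggregating (R1): 0.2886% + 0.226525% = 0.515125%.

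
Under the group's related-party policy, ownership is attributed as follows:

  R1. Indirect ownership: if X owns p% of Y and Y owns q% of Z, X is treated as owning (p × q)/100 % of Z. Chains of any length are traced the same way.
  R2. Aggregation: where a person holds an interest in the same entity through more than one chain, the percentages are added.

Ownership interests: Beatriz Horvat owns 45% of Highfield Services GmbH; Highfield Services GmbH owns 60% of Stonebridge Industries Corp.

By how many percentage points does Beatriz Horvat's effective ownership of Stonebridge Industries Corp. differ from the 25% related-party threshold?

2

Chain via Highfield Services GmbH (R1): 45% × 60% = 27% of Stonebridge Industries Corp.
27% exceeds the 25% threshold by 2 percentage points.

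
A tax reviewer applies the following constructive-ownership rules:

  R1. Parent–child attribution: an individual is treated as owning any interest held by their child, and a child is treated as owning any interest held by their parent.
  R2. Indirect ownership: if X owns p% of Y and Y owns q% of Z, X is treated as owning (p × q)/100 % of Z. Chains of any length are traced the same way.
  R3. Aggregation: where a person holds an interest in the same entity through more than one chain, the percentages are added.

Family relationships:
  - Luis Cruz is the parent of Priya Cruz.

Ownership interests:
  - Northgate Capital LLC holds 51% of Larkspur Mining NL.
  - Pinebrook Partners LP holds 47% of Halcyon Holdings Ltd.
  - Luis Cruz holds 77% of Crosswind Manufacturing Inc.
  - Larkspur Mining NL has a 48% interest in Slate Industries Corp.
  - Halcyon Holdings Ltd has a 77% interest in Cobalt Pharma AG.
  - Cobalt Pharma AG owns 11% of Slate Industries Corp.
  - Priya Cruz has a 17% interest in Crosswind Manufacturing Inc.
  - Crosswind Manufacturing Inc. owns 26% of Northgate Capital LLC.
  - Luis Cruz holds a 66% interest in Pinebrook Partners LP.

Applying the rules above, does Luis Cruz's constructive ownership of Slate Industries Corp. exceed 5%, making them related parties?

Yes

By parent–child attribution (R1), Luis Cruz is treated as also owning Priya Cruz's interest in Crosswind Manufacturing Inc, giving 77% + 17% = 94%.
Chain via Crosswind Manufacturing Inc. → Northgate Capital LLC → Larkspur Mining NL (R2): 94% × 26% × 51% × 48% = 5.982912% of Slate Industries Corp.
Chain via Pinebrook Partners LP → Halcyon Holdings Ltd → Cobalt Pharma AG (R2): 66% × 47% × 77% × 11% = 2.627394% of Slate Industries Corp.
Aggregating (R3): 5.982912% + 2.627394% = 8.610306%.
8.610306% exceeds the 5% threshold, so Luis is a related party to Slate Industries Corp.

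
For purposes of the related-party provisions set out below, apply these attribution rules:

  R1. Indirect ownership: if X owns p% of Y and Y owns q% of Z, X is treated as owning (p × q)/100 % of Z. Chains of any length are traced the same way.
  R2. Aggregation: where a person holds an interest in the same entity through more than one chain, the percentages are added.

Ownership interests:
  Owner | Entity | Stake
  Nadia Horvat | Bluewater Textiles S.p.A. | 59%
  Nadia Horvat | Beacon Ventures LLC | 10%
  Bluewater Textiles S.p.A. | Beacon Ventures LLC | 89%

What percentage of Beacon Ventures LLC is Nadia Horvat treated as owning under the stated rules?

Chain via Bluewater Textiles S.p.A. (R1): 59% × 89% = 52.51% of Beacon Ventures LLC.
Direct interest in Beacon Ventures LLC: 10%.
Aggregating (R2): 52.51% + 10% = 62.51%.

62.51%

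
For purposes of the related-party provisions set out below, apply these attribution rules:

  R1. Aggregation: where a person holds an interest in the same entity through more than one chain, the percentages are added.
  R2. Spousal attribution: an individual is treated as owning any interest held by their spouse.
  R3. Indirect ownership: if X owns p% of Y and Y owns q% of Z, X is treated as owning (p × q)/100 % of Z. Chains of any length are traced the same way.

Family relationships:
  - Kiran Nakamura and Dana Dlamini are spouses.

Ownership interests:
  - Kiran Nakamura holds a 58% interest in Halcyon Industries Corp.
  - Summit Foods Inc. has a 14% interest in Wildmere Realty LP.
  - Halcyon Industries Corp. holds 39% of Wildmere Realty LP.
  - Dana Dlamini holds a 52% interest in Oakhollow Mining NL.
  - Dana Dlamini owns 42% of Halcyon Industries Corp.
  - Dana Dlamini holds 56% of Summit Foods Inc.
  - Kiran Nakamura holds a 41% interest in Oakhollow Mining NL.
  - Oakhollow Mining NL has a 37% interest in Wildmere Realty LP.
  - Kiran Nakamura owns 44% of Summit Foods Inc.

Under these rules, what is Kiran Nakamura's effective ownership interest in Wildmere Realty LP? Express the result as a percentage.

87.41%

By spousal attribution (R2), Kiran Nakamura is treated as also owning Dana Dlamini's interest in Halcyon Industries Corp, giving 58% + 42% = 100%.
By spousal attribution (R2), Kiran Nakamura is treated as also owning Dana Dlamini's interest in Oakhollow Mining NL, giving 41% + 52% = 93%.
By spousal attribution (R2), Kiran Nakamura is treated as also owning Dana Dlamini's interest in Summit Foods Inc, giving 44% + 56% = 100%.
Chain via Halcyon Industries Corp. (R3): 100% × 39% = 39% of Wildmere Realty LP.
Chain via Oakhollow Mining NL (R3): 93% × 37% = 34.41% of Wildmere Realty LP.
Chain via Summit Foods Inc. (R3): 100% × 14% = 14% of Wildmere Realty LP.
Aggregating (R1): 39% + 34.41% + 14% = 87.41%.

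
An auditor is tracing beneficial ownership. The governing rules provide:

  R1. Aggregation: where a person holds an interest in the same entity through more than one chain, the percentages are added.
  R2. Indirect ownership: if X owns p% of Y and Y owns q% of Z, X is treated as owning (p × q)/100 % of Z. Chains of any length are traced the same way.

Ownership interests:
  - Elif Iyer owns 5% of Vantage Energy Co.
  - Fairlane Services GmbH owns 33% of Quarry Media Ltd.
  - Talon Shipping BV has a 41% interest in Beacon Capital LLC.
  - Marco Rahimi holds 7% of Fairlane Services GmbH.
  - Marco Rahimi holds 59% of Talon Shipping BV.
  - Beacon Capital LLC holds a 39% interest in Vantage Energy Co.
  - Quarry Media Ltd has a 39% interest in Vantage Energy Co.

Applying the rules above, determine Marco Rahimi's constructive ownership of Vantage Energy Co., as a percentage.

10.335%

Chain via Fairlane Services GmbH → Quarry Media Ltd (R2): 7% × 33% × 39% = 0.9009% of Vantage Energy Co.
Chain via Talon Shipping BV → Beacon Capital LLC (R2): 59% × 41% × 39% = 9.4341% of Vantage Energy Co.
Aggregating (R1): 0.9009% + 9.4341% = 10.335%.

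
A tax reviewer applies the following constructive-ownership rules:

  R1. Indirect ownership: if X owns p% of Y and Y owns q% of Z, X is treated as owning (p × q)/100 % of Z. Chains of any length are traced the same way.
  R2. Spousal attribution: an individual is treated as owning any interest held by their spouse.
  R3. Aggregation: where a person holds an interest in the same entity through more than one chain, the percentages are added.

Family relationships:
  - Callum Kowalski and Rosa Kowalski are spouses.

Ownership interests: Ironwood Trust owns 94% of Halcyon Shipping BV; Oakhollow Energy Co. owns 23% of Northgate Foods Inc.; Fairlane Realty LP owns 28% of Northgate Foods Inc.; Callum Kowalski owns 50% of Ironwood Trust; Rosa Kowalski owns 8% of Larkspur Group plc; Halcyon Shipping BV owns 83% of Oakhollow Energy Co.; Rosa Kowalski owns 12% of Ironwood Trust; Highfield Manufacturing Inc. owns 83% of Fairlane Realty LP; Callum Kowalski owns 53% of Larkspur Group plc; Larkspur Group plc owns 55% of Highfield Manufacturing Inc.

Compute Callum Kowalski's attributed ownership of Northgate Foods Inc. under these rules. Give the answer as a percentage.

18.922672%

By spousal attribution (R2), Callum Kowalski is treated as also owning Rosa Kowalski's interest in Ironwood Trust, giving 50% + 12% = 62%.
By spousal attribution (R2), Callum Kowalski is treated as also owning Rosa Kowalski's interest in Larkspur Group plc, giving 53% + 8% = 61%.
Chain via Ironwood Trust → Halcyon Shipping BV → Oakhollow Energy Co. (R1): 62% × 94% × 83% × 23% = 11.125652% of Northgate Foods Inc.
Chain via Larkspur Group plc → Highfield Manufacturing Inc. → Fairlane Realty LP (R1): 61% × 55% × 83% × 28% = 7.79702% of Northgate Foods Inc.
Aggregating (R3): 11.125652% + 7.79702% = 18.922672%.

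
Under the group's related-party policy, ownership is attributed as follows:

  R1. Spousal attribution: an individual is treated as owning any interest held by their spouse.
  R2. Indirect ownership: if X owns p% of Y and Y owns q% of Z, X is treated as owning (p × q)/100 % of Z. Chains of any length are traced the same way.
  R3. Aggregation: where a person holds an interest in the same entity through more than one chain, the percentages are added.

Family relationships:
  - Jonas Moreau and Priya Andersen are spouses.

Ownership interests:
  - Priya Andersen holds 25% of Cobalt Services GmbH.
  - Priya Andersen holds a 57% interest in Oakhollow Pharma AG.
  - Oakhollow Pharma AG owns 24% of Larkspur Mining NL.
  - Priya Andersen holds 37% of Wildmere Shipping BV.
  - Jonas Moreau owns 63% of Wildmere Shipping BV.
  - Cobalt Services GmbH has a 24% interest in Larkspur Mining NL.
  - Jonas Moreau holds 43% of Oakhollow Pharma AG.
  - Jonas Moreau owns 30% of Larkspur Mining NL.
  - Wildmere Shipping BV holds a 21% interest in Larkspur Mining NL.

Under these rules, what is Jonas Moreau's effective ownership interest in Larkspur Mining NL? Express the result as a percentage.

81%

By spousal attribution (R1), Jonas Moreau is treated as also owning Priya Andersen's interest in Oakhollow Pharma AG, giving 43% + 57% = 100%.
By spousal attribution (R1), Jonas Moreau is treated as also owning Priya Andersen's interest in Wildmere Shipping BV, giving 63% + 37% = 100%.
By spousal attribution (R1), Jonas Moreau is treated as owning Priya Andersen's 25% interest in Cobalt Services GmbH.
Chain via Oakhollow Pharma AG (R2): 100% × 24% = 24% of Larkspur Mining NL.
Chain via Wildmere Shipping BV (R2): 100% × 21% = 21% of Larkspur Mining NL.
Direct interest in Larkspur Mining NL: 30%.
Chain via Cobalt Services GmbH (R2): 25% × 24% = 6% of Larkspur Mining NL.
Aggregating (R3): 24% + 21% + 30% + 6% = 81%.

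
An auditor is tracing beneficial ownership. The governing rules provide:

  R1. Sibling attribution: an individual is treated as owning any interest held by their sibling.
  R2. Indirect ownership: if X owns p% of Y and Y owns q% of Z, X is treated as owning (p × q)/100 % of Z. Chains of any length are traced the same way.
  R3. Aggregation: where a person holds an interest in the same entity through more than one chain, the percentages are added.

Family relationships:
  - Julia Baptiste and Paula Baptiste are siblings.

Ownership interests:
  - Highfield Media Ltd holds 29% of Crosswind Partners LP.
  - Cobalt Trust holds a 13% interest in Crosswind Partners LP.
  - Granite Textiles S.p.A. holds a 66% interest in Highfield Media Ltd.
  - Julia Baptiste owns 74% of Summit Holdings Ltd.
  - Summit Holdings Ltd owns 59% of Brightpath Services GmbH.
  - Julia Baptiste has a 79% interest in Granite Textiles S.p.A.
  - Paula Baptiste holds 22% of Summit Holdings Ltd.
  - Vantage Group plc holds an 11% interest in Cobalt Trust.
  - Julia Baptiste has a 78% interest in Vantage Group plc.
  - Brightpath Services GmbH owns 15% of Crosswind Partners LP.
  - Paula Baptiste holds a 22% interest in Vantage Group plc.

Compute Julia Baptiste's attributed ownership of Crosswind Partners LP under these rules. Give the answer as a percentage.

25.0466%

By sibling attribution (R1), Julia Baptiste is treated as also owning Paula Baptiste's interest in Vantage Group plc, giving 78% + 22% = 100%.
By sibling attribution (R1), Julia Baptiste is treated as also owning Paula Baptiste's interest in Summit Holdings Ltd, giving 74% + 22% = 96%.
Chain via Vantage Group plc → Cobalt Trust (R2): 100% × 11% × 13% = 1.43% of Crosswind Partners LP.
Chain via Summit Holdings Ltd → Brightpath Services GmbH (R2): 96% × 59% × 15% = 8.496% of Crosswind Partners LP.
Chain via Granite Textiles S.p.A. → Highfield Media Ltd (R2): 79% × 66% × 29% = 15.1206% of Crosswind Partners LP.
Aggregating (R3): 1.43% + 8.496% + 15.1206% = 25.0466%.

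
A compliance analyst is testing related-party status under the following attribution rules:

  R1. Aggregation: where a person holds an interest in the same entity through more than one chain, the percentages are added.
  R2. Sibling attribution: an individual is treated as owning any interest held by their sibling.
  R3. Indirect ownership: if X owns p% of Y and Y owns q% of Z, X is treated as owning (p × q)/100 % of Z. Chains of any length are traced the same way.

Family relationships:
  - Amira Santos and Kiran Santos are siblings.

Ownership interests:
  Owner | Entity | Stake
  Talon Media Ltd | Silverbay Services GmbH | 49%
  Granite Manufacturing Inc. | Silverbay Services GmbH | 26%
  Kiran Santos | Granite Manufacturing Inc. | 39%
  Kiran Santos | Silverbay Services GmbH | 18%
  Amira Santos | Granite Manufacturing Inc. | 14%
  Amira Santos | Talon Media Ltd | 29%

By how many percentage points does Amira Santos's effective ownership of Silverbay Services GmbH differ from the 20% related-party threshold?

By sibling attribution (R2), Amira Santos is treated as also owning Kiran Santos's interest in Granite Manufacturing Inc, giving 14% + 39% = 53%.
By sibling attribution (R2), Amira Santos is treated as owning Kiran Santos's 18% interest in Silverbay Services GmbH.
Chain via Granite Manufacturing Inc. (R3): 53% × 26% = 13.78% of Silverbay Services GmbH.
Chain via Talon Media Ltd (R3): 29% × 49% = 14.21% of Silverbay Services GmbH.
Direct interest in Silverbay Services GmbH: 18%.
Aggregating (R1): 13.78% + 14.21% + 18% = 45.99%.
45.99% exceeds the 20% threshold by 25.99 percentage points.

25.99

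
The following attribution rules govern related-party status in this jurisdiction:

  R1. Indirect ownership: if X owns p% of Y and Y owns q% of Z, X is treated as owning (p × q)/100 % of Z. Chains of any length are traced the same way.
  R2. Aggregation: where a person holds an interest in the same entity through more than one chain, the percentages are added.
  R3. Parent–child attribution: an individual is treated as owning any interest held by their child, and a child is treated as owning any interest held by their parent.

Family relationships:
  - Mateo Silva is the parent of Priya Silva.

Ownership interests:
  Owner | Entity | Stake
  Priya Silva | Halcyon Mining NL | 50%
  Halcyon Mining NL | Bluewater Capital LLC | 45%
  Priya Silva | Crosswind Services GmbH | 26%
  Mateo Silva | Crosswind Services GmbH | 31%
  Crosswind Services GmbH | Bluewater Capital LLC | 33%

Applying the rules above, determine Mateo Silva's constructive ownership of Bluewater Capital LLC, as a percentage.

41.31%

By parent–child attribution (R3), Mateo Silva is treated as also owning Priya Silva's interest in Crosswind Services GmbH, giving 31% + 26% = 57%.
By parent–child attribution (R3), Mateo Silva is treated as owning Priya Silva's 50% interest in Halcyon Mining NL.
Chain via Crosswind Services GmbH (R1): 57% × 33% = 18.81% of Bluewater Capital LLC.
Chain via Halcyon Mining NL (R1): 50% × 45% = 22.5% of Bluewater Capital LLC.
Aggregating (R2): 18.81% + 22.5% = 41.31%.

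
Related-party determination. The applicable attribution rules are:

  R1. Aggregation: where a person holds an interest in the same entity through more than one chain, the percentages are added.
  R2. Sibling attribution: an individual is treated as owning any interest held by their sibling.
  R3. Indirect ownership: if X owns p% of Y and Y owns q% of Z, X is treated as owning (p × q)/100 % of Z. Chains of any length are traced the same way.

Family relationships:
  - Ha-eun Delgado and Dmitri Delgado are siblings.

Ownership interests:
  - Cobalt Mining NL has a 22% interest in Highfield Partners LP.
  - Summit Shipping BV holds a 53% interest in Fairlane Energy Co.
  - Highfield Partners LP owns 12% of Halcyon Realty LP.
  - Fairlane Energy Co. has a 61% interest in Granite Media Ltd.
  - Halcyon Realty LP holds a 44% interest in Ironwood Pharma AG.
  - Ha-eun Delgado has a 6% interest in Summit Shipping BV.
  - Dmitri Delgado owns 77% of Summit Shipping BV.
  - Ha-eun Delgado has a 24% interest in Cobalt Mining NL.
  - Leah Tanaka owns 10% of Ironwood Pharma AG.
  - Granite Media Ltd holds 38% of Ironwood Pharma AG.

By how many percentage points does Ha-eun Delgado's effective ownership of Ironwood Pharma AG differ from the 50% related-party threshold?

By sibling attribution (R2), Ha-eun Delgado is treated as also owning Dmitri Delgado's interest in Summit Shipping BV, giving 6% + 77% = 83%.
Chain via Summit Shipping BV → Fairlane Energy Co. → Granite Media Ltd (R3): 83% × 53% × 61% × 38% = 10.196882% of Ironwood Pharma AG.
Chain via Cobalt Mining NL → Highfield Partners LP → Halcyon Realty LP (R3): 24% × 22% × 12% × 44% = 0.278784% of Ironwood Pharma AG.
Aggregating (R1): 10.196882% + 0.278784% = 10.475666%.
10.475666% falls short of the 50% threshold by 39.524334 percentage points.

39.524334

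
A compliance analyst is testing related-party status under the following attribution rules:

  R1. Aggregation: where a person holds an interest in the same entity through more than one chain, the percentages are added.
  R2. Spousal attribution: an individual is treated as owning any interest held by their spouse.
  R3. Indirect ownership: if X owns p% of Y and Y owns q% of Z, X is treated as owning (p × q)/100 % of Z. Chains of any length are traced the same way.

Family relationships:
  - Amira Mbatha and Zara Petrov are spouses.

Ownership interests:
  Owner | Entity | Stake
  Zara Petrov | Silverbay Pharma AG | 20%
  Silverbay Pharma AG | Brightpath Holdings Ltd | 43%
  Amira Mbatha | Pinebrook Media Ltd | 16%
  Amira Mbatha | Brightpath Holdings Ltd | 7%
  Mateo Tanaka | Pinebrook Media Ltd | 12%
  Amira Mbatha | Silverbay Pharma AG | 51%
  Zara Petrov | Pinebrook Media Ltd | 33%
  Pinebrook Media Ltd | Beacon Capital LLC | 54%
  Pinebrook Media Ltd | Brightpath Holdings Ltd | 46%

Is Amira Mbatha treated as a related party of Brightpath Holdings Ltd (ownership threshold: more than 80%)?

No

By spousal attribution (R2), Amira Mbatha is treated as also owning Zara Petrov's interest in Pinebrook Media Ltd, giving 16% + 33% = 49%.
By spousal attribution (R2), Amira Mbatha is treated as also owning Zara Petrov's interest in Silverbay Pharma AG, giving 51% + 20% = 71%.
Chain via Pinebrook Media Ltd (R3): 49% × 46% = 22.54% of Brightpath Holdings Ltd.
Chain via Silverbay Pharma AG (R3): 71% × 43% = 30.53% of Brightpath Holdings Ltd.
Direct interest in Brightpath Holdings Ltd: 7%.
Aggregating (R1): 22.54% + 30.53% + 7% = 60.07%.
60.07% does not exceed the 80% threshold, so Amira is not a related party to Brightpath Holdings Ltd.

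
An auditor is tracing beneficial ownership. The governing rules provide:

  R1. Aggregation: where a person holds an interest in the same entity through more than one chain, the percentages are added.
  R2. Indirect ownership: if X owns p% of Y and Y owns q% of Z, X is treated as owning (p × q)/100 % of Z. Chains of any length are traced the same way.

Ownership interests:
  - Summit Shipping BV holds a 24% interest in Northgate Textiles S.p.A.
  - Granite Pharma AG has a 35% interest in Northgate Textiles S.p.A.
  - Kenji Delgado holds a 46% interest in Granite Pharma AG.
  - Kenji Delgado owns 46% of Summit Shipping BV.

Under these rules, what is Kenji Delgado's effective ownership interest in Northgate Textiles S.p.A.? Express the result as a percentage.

27.14%

Chain via Granite Pharma AG (R2): 46% × 35% = 16.1% of Northgate Textiles S.p.A.
Chain via Summit Shipping BV (R2): 46% × 24% = 11.04% of Northgate Textiles S.p.A.
Aggregating (R1): 16.1% + 11.04% = 27.14%.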